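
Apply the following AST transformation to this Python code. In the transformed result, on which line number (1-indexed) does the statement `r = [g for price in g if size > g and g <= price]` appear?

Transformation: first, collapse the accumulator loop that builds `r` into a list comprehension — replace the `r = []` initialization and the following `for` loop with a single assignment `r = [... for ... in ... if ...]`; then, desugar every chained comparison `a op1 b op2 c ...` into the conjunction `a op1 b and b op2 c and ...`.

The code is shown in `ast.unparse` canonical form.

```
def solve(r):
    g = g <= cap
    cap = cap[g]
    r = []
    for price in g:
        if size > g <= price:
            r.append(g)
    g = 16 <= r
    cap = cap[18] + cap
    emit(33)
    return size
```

Transformed code:
def solve(r):
    g = g <= cap
    cap = cap[g]
    r = [g for price in g if size > g and g <= price]
    g = 16 <= r
    cap = cap[18] + cap
    emit(33)
    return size

4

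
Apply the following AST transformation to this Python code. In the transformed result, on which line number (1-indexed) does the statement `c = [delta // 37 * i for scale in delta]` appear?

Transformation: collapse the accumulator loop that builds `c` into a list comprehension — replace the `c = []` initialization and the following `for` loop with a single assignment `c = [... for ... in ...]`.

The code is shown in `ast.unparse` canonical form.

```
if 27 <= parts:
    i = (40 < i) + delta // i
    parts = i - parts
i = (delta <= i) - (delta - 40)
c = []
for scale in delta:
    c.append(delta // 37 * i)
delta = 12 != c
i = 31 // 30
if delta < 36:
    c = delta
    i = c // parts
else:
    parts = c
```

Transformed code:
if 27 <= parts:
    i = (40 < i) + delta // i
    parts = i - parts
i = (delta <= i) - (delta - 40)
c = [delta // 37 * i for scale in delta]
delta = 12 != c
i = 31 // 30
if delta < 36:
    c = delta
    i = c // parts
else:
    parts = c

5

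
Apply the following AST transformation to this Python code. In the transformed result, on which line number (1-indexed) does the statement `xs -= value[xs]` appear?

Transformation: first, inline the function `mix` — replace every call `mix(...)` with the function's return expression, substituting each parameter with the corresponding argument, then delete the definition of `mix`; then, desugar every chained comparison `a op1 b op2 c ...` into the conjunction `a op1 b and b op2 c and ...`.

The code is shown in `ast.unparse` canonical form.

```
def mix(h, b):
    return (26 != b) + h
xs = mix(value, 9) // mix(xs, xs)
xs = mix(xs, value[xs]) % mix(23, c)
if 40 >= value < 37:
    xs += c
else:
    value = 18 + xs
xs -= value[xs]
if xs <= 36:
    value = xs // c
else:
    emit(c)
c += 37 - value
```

Transformed code:
xs = ((26 != 9) + value) // ((26 != xs) + xs)
xs = ((26 != value[xs]) + xs) % ((26 != c) + 23)
if 40 >= value and value < 37:
    xs += c
else:
    value = 18 + xs
xs -= value[xs]
if xs <= 36:
    value = xs // c
else:
    emit(c)
c += 37 - value

7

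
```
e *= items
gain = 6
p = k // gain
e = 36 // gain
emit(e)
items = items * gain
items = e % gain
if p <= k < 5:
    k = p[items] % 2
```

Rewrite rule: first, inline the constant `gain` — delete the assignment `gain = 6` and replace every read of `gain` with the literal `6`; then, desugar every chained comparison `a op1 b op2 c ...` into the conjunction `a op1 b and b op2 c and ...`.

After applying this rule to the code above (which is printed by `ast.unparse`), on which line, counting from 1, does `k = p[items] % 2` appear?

Transformed code:
e *= items
p = k // 6
e = 36 // 6
emit(e)
items = items * 6
items = e % 6
if p <= k and k < 5:
    k = p[items] % 2

8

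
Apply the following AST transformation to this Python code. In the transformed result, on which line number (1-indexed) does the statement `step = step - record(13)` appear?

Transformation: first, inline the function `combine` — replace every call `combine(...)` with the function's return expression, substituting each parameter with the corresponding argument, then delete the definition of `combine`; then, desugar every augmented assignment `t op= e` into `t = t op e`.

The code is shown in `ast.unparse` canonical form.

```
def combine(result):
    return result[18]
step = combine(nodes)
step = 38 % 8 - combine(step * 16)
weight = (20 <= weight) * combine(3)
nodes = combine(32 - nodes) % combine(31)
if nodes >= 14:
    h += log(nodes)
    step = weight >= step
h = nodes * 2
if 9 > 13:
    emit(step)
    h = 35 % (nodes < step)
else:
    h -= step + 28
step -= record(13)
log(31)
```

Transformed code:
step = nodes[18]
step = 38 % 8 - (step * 16)[18]
weight = (20 <= weight) * 3[18]
nodes = (32 - nodes)[18] % 31[18]
if nodes >= 14:
    h = h + log(nodes)
    step = weight >= step
h = nodes * 2
if 9 > 13:
    emit(step)
    h = 35 % (nodes < step)
else:
    h = h - (step + 28)
step = step - record(13)
log(31)

14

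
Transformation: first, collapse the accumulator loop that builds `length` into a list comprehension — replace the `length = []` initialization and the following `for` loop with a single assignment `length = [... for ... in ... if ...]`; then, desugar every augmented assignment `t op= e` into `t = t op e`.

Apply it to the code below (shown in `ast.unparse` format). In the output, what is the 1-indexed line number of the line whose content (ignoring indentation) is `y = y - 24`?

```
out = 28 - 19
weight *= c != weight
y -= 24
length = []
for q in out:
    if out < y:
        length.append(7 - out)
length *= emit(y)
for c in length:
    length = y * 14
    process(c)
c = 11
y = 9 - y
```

Transformed code:
out = 28 - 19
weight = weight * (c != weight)
y = y - 24
length = [7 - out for q in out if out < y]
length = length * emit(y)
for c in length:
    length = y * 14
    process(c)
c = 11
y = 9 - y

3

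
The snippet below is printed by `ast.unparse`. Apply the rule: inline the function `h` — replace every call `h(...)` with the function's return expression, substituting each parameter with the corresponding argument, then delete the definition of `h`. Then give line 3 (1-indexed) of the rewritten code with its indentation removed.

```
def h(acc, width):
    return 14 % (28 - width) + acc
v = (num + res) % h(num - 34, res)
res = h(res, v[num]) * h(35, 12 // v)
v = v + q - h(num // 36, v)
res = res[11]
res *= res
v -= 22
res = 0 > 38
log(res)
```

Transformed code:
v = (num + res) % (14 % (28 - res) + (num - 34))
res = (14 % (28 - v[num]) + res) * (14 % (28 - 12 // v) + 35)
v = v + q - (14 % (28 - v) + num // 36)
res = res[11]
res *= res
v -= 22
res = 0 > 38
log(res)

v = v + q - (14 % (28 - v) + num // 36)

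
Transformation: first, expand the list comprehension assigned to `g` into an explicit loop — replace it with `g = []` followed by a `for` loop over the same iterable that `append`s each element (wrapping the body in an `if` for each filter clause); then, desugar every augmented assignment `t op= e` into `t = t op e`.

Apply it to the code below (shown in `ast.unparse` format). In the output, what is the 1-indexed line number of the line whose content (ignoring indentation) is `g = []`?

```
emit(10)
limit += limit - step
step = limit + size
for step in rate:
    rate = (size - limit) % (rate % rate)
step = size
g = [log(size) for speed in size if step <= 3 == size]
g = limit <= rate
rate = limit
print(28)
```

7

Transformed code:
emit(10)
limit = limit + (limit - step)
step = limit + size
for step in rate:
    rate = (size - limit) % (rate % rate)
step = size
g = []
for speed in size:
    if step <= 3 == size:
        g.append(log(size))
g = limit <= rate
rate = limit
print(28)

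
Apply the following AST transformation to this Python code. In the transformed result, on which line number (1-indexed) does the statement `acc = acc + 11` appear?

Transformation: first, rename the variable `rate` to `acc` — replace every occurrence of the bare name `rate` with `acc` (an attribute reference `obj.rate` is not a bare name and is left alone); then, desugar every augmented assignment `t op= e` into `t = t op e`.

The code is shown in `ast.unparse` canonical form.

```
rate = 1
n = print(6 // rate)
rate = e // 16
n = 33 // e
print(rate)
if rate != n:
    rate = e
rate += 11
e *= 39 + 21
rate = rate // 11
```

8

Transformed code:
acc = 1
n = print(6 // acc)
acc = e // 16
n = 33 // e
print(acc)
if acc != n:
    acc = e
acc = acc + 11
e = e * (39 + 21)
acc = acc // 11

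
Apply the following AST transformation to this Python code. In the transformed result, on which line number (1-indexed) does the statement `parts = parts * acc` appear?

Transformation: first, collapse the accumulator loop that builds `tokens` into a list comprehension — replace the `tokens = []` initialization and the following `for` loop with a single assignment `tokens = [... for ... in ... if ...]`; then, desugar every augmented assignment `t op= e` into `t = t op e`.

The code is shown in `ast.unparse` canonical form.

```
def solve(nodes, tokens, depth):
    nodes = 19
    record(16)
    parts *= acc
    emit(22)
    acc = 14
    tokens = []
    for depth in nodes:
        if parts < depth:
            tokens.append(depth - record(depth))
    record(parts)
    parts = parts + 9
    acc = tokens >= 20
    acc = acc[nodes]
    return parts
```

4

Transformed code:
def solve(nodes, tokens, depth):
    nodes = 19
    record(16)
    parts = parts * acc
    emit(22)
    acc = 14
    tokens = [depth - record(depth) for depth in nodes if parts < depth]
    record(parts)
    parts = parts + 9
    acc = tokens >= 20
    acc = acc[nodes]
    return parts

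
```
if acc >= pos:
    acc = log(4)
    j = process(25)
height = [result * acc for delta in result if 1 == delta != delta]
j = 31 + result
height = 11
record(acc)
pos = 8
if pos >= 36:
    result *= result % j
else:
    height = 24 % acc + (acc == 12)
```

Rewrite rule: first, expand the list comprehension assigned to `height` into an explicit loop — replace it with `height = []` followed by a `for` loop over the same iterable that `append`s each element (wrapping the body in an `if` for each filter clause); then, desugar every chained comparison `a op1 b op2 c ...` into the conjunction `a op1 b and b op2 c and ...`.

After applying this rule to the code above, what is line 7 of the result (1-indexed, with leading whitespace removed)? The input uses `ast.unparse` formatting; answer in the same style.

height.append(result * acc)

Transformed code:
if acc >= pos:
    acc = log(4)
    j = process(25)
height = []
for delta in result:
    if 1 == delta and delta != delta:
        height.append(result * acc)
j = 31 + result
height = 11
record(acc)
pos = 8
if pos >= 36:
    result *= result % j
else:
    height = 24 % acc + (acc == 12)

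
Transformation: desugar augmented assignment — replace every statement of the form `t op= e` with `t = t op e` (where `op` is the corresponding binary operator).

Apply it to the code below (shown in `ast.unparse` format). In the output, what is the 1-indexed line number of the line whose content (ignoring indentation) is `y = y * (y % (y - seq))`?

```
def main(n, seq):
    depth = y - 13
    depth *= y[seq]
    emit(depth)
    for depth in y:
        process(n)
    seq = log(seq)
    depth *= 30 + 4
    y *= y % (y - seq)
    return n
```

Transformed code:
def main(n, seq):
    depth = y - 13
    depth = depth * y[seq]
    emit(depth)
    for depth in y:
        process(n)
    seq = log(seq)
    depth = depth * (30 + 4)
    y = y * (y % (y - seq))
    return n

9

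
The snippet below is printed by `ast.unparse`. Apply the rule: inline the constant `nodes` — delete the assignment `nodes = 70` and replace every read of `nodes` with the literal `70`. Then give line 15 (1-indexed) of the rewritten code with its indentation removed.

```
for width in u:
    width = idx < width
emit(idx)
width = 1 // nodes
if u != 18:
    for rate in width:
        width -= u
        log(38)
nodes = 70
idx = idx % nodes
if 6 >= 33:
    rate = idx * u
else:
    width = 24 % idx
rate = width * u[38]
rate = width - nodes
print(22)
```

Transformed code:
for width in u:
    width = idx < width
emit(idx)
width = 1 // 70
if u != 18:
    for rate in width:
        width -= u
        log(38)
idx = idx % 70
if 6 >= 33:
    rate = idx * u
else:
    width = 24 % idx
rate = width * u[38]
rate = width - 70
print(22)

rate = width - 70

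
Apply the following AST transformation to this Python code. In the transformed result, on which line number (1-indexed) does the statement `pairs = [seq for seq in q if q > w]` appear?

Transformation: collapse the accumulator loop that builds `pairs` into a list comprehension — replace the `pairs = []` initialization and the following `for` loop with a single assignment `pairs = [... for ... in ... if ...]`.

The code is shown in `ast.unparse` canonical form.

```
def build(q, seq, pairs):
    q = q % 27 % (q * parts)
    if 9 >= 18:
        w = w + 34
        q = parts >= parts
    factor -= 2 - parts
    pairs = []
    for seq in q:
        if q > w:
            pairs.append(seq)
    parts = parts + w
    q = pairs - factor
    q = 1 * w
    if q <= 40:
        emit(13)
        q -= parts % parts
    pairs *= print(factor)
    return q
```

7

Transformed code:
def build(q, seq, pairs):
    q = q % 27 % (q * parts)
    if 9 >= 18:
        w = w + 34
        q = parts >= parts
    factor -= 2 - parts
    pairs = [seq for seq in q if q > w]
    parts = parts + w
    q = pairs - factor
    q = 1 * w
    if q <= 40:
        emit(13)
        q -= parts % parts
    pairs *= print(factor)
    return q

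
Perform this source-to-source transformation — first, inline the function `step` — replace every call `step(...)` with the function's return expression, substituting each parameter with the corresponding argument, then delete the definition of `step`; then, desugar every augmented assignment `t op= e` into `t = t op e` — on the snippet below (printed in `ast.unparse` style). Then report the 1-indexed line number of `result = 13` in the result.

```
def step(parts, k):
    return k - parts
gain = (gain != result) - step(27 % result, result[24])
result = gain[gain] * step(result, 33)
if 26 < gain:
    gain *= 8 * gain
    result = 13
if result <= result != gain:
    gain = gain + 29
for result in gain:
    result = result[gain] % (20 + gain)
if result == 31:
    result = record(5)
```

Transformed code:
gain = (gain != result) - (result[24] - 27 % result)
result = gain[gain] * (33 - result)
if 26 < gain:
    gain = gain * (8 * gain)
    result = 13
if result <= result != gain:
    gain = gain + 29
for result in gain:
    result = result[gain] % (20 + gain)
if result == 31:
    result = record(5)

5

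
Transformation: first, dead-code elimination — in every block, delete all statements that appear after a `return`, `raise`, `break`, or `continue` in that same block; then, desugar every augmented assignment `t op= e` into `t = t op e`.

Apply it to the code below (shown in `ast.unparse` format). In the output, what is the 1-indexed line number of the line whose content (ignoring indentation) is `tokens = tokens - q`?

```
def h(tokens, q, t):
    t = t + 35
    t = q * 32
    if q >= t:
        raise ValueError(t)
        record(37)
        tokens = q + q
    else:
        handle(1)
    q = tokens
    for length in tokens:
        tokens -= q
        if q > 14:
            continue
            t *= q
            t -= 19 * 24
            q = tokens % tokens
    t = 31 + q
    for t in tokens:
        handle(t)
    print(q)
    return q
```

10

Transformed code:
def h(tokens, q, t):
    t = t + 35
    t = q * 32
    if q >= t:
        raise ValueError(t)
    else:
        handle(1)
    q = tokens
    for length in tokens:
        tokens = tokens - q
        if q > 14:
            continue
    t = 31 + q
    for t in tokens:
        handle(t)
    print(q)
    return q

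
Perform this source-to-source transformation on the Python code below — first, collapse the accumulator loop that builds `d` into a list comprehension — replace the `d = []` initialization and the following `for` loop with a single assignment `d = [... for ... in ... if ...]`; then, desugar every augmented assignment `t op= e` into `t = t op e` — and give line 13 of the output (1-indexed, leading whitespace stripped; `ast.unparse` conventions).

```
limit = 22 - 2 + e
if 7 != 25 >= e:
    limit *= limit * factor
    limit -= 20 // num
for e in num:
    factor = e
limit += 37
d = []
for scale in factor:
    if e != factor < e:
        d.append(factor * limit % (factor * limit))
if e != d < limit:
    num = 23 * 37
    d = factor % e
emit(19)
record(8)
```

record(8)

Transformed code:
limit = 22 - 2 + e
if 7 != 25 >= e:
    limit = limit * (limit * factor)
    limit = limit - 20 // num
for e in num:
    factor = e
limit = limit + 37
d = [factor * limit % (factor * limit) for scale in factor if e != factor < e]
if e != d < limit:
    num = 23 * 37
    d = factor % e
emit(19)
record(8)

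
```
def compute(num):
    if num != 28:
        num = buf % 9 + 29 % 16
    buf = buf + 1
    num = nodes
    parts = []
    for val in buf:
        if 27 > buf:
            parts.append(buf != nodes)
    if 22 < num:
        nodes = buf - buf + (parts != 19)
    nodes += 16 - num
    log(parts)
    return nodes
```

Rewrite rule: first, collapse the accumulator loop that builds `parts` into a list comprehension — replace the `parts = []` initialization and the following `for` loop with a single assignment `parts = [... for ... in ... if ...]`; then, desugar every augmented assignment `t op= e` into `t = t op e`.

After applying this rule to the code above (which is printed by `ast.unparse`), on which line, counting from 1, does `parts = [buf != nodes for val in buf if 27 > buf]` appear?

6

Transformed code:
def compute(num):
    if num != 28:
        num = buf % 9 + 29 % 16
    buf = buf + 1
    num = nodes
    parts = [buf != nodes for val in buf if 27 > buf]
    if 22 < num:
        nodes = buf - buf + (parts != 19)
    nodes = nodes + (16 - num)
    log(parts)
    return nodes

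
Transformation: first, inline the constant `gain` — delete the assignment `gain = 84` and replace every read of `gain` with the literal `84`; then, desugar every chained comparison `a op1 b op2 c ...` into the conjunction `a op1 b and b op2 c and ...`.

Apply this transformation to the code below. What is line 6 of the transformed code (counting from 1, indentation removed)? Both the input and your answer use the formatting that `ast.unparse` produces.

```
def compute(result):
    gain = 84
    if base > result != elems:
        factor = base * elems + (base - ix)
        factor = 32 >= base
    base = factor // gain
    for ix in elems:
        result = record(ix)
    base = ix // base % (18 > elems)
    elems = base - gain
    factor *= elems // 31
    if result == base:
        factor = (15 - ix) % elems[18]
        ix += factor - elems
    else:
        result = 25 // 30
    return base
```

for ix in elems:

Transformed code:
def compute(result):
    if base > result and result != elems:
        factor = base * elems + (base - ix)
        factor = 32 >= base
    base = factor // 84
    for ix in elems:
        result = record(ix)
    base = ix // base % (18 > elems)
    elems = base - 84
    factor *= elems // 31
    if result == base:
        factor = (15 - ix) % elems[18]
        ix += factor - elems
    else:
        result = 25 // 30
    return base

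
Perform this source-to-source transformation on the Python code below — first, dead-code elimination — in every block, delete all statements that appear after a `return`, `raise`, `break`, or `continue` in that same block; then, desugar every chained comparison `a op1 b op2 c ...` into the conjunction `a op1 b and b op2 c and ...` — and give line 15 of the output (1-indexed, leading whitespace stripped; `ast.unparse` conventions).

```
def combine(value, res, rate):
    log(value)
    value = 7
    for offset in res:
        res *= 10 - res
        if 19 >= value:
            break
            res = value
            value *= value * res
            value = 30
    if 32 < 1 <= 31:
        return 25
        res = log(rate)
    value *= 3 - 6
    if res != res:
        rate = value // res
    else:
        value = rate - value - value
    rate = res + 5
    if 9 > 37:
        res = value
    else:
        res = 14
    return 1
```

Transformed code:
def combine(value, res, rate):
    log(value)
    value = 7
    for offset in res:
        res *= 10 - res
        if 19 >= value:
            break
    if 32 < 1 and 1 <= 31:
        return 25
    value *= 3 - 6
    if res != res:
        rate = value // res
    else:
        value = rate - value - value
    rate = res + 5
    if 9 > 37:
        res = value
    else:
        res = 14
    return 1

rate = res + 5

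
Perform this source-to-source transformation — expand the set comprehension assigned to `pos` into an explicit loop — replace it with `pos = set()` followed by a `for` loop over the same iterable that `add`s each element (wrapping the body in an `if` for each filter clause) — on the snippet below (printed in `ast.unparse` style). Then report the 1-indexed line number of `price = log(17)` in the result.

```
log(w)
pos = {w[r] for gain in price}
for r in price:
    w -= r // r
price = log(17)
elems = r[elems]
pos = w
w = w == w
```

Transformed code:
log(w)
pos = set()
for gain in price:
    pos.add(w[r])
for r in price:
    w -= r // r
price = log(17)
elems = r[elems]
pos = w
w = w == w

7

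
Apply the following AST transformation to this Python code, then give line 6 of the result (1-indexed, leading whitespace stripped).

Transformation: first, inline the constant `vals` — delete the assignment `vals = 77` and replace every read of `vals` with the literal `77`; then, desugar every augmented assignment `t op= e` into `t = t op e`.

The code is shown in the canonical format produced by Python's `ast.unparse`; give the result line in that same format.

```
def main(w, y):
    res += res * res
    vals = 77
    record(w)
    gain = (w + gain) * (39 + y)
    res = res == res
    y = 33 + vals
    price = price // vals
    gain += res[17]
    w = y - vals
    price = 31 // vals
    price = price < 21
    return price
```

Transformed code:
def main(w, y):
    res = res + res * res
    record(w)
    gain = (w + gain) * (39 + y)
    res = res == res
    y = 33 + 77
    price = price // 77
    gain = gain + res[17]
    w = y - 77
    price = 31 // 77
    price = price < 21
    return price

y = 33 + 77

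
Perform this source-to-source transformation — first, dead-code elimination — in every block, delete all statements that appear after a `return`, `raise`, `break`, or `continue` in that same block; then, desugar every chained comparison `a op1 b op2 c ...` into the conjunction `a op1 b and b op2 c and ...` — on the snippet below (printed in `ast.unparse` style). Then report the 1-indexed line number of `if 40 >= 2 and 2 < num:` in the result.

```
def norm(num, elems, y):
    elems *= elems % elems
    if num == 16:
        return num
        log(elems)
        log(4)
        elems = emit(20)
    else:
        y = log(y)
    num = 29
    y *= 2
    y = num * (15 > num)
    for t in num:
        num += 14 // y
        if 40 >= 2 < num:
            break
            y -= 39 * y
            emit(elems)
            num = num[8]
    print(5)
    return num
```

Transformed code:
def norm(num, elems, y):
    elems *= elems % elems
    if num == 16:
        return num
    else:
        y = log(y)
    num = 29
    y *= 2
    y = num * (15 > num)
    for t in num:
        num += 14 // y
        if 40 >= 2 and 2 < num:
            break
    print(5)
    return num

12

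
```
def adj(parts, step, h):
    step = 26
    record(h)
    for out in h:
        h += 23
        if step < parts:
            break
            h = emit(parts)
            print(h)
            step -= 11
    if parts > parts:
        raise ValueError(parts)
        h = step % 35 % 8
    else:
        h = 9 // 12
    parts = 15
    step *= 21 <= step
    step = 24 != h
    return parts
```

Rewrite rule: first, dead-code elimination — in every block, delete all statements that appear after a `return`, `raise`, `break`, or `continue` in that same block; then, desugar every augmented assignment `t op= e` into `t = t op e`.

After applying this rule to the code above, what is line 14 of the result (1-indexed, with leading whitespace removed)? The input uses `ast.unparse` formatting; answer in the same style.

step = 24 != h

Transformed code:
def adj(parts, step, h):
    step = 26
    record(h)
    for out in h:
        h = h + 23
        if step < parts:
            break
    if parts > parts:
        raise ValueError(parts)
    else:
        h = 9 // 12
    parts = 15
    step = step * (21 <= step)
    step = 24 != h
    return parts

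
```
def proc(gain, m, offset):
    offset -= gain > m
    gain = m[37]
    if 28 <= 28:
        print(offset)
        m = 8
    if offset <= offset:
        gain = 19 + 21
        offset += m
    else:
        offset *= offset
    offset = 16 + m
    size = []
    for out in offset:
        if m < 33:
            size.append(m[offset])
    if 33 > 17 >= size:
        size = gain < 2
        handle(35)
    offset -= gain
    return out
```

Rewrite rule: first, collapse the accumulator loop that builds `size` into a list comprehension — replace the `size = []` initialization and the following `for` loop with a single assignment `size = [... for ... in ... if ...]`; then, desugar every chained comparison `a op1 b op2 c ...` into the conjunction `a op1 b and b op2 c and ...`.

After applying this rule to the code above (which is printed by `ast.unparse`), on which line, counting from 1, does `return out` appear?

18

Transformed code:
def proc(gain, m, offset):
    offset -= gain > m
    gain = m[37]
    if 28 <= 28:
        print(offset)
        m = 8
    if offset <= offset:
        gain = 19 + 21
        offset += m
    else:
        offset *= offset
    offset = 16 + m
    size = [m[offset] for out in offset if m < 33]
    if 33 > 17 and 17 >= size:
        size = gain < 2
        handle(35)
    offset -= gain
    return out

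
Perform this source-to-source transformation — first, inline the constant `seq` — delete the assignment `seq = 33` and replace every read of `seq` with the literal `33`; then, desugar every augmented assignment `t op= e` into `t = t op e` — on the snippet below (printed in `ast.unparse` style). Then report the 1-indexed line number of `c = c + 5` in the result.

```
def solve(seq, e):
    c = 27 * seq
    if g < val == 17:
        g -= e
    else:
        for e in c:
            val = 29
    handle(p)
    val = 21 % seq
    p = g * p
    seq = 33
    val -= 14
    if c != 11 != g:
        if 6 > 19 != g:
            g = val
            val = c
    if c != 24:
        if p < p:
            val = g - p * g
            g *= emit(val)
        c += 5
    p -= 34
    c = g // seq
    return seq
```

Transformed code:
def solve(seq, e):
    c = 27 * 33
    if g < val == 17:
        g = g - e
    else:
        for e in c:
            val = 29
    handle(p)
    val = 21 % 33
    p = g * p
    val = val - 14
    if c != 11 != g:
        if 6 > 19 != g:
            g = val
            val = c
    if c != 24:
        if p < p:
            val = g - p * g
            g = g * emit(val)
        c = c + 5
    p = p - 34
    c = g // 33
    return 33

20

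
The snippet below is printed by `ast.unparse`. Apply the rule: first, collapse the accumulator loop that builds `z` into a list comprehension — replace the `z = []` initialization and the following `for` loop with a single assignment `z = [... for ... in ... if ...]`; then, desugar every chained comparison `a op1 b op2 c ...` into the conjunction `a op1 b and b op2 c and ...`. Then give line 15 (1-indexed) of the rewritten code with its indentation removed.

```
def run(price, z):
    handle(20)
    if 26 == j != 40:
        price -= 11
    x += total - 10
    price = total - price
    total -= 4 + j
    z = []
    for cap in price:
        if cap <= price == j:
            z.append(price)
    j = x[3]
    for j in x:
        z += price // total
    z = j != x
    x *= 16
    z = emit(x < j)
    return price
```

Transformed code:
def run(price, z):
    handle(20)
    if 26 == j and j != 40:
        price -= 11
    x += total - 10
    price = total - price
    total -= 4 + j
    z = [price for cap in price if cap <= price and price == j]
    j = x[3]
    for j in x:
        z += price // total
    z = j != x
    x *= 16
    z = emit(x < j)
    return price

return price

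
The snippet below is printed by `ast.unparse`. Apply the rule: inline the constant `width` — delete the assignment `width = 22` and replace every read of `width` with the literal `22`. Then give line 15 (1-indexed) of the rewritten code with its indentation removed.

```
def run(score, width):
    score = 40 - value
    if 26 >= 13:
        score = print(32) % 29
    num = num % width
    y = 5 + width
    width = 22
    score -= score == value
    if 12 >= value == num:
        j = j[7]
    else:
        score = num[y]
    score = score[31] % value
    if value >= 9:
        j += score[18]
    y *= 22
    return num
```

Transformed code:
def run(score, width):
    score = 40 - value
    if 26 >= 13:
        score = print(32) % 29
    num = num % 22
    y = 5 + 22
    score -= score == value
    if 12 >= value == num:
        j = j[7]
    else:
        score = num[y]
    score = score[31] % value
    if value >= 9:
        j += score[18]
    y *= 22
    return num

y *= 22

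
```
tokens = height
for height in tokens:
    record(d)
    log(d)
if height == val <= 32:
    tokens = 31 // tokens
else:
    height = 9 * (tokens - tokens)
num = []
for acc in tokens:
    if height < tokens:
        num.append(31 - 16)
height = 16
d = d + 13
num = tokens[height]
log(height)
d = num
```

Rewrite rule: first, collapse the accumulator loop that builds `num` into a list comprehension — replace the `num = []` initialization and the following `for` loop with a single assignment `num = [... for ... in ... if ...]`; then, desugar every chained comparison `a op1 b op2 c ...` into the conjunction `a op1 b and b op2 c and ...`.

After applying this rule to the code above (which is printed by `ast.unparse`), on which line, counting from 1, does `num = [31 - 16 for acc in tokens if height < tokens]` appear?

9

Transformed code:
tokens = height
for height in tokens:
    record(d)
    log(d)
if height == val and val <= 32:
    tokens = 31 // tokens
else:
    height = 9 * (tokens - tokens)
num = [31 - 16 for acc in tokens if height < tokens]
height = 16
d = d + 13
num = tokens[height]
log(height)
d = num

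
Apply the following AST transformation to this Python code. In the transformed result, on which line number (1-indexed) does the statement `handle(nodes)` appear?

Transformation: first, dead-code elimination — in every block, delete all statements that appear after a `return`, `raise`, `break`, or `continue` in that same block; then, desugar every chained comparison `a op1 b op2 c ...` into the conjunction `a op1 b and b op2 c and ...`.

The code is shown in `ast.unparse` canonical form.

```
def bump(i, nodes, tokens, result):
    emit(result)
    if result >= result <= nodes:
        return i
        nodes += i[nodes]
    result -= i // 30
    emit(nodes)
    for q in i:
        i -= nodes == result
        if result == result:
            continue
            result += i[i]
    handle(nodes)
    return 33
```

Transformed code:
def bump(i, nodes, tokens, result):
    emit(result)
    if result >= result and result <= nodes:
        return i
    result -= i // 30
    emit(nodes)
    for q in i:
        i -= nodes == result
        if result == result:
            continue
    handle(nodes)
    return 33

11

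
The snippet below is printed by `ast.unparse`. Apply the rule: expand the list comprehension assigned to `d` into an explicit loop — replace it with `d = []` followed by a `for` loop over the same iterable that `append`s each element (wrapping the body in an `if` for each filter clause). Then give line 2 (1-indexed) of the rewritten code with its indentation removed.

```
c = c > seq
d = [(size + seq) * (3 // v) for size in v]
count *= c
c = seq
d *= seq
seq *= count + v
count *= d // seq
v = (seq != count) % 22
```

d = []

Transformed code:
c = c > seq
d = []
for size in v:
    d.append((size + seq) * (3 // v))
count *= c
c = seq
d *= seq
seq *= count + v
count *= d // seq
v = (seq != count) % 22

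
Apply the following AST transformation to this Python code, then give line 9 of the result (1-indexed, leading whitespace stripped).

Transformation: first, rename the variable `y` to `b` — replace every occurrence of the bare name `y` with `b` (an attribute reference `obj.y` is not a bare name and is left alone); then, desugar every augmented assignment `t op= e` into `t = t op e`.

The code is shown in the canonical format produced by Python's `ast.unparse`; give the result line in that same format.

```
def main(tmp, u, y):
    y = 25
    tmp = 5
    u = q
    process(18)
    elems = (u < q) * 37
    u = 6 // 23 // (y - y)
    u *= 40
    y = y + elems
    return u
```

Transformed code:
def main(tmp, u, b):
    b = 25
    tmp = 5
    u = q
    process(18)
    elems = (u < q) * 37
    u = 6 // 23 // (b - b)
    u = u * 40
    b = b + elems
    return u

b = b + elems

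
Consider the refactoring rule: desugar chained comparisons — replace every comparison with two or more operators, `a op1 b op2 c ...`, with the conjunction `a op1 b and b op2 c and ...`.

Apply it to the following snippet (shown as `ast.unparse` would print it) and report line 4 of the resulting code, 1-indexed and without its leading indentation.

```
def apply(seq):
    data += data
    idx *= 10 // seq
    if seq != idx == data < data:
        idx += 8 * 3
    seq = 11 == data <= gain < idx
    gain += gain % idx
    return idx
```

if seq != idx and idx == data and (data < data):

Transformed code:
def apply(seq):
    data += data
    idx *= 10 // seq
    if seq != idx and idx == data and (data < data):
        idx += 8 * 3
    seq = 11 == data and data <= gain and (gain < idx)
    gain += gain % idx
    return idx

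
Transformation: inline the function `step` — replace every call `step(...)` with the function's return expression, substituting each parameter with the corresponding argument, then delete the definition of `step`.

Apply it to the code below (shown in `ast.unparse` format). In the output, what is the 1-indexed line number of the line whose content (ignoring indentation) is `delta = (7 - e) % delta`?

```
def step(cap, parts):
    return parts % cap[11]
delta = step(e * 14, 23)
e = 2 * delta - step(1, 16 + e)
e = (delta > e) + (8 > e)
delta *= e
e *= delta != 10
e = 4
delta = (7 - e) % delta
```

Transformed code:
delta = 23 % (e * 14)[11]
e = 2 * delta - (16 + e) % 1[11]
e = (delta > e) + (8 > e)
delta *= e
e *= delta != 10
e = 4
delta = (7 - e) % delta

7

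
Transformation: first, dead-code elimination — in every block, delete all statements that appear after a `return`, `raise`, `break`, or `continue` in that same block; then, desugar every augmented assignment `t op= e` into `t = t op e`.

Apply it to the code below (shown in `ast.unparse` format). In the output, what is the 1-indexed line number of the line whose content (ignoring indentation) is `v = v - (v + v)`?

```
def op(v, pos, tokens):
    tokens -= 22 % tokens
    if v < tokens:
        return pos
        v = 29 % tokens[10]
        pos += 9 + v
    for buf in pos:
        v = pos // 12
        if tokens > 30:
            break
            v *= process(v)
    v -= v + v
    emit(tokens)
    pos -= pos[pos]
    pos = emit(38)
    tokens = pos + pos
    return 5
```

Transformed code:
def op(v, pos, tokens):
    tokens = tokens - 22 % tokens
    if v < tokens:
        return pos
    for buf in pos:
        v = pos // 12
        if tokens > 30:
            break
    v = v - (v + v)
    emit(tokens)
    pos = pos - pos[pos]
    pos = emit(38)
    tokens = pos + pos
    return 5

9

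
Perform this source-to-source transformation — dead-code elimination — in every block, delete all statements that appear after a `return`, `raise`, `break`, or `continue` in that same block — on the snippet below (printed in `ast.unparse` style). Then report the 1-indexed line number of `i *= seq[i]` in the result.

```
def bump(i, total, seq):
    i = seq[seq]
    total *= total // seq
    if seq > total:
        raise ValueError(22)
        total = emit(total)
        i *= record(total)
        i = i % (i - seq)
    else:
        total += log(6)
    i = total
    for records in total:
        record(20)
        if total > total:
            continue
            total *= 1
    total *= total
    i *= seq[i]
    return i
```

14

Transformed code:
def bump(i, total, seq):
    i = seq[seq]
    total *= total // seq
    if seq > total:
        raise ValueError(22)
    else:
        total += log(6)
    i = total
    for records in total:
        record(20)
        if total > total:
            continue
    total *= total
    i *= seq[i]
    return i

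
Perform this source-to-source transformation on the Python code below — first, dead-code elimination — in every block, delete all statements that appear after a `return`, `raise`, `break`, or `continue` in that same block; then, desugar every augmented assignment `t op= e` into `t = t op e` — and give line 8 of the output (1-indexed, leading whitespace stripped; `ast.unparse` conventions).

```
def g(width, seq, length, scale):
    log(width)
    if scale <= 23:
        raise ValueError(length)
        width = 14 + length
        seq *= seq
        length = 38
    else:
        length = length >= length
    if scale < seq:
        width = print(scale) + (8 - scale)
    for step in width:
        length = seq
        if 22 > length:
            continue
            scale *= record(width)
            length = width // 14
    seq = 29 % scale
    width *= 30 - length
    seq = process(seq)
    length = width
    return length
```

width = print(scale) + (8 - scale)

Transformed code:
def g(width, seq, length, scale):
    log(width)
    if scale <= 23:
        raise ValueError(length)
    else:
        length = length >= length
    if scale < seq:
        width = print(scale) + (8 - scale)
    for step in width:
        length = seq
        if 22 > length:
            continue
    seq = 29 % scale
    width = width * (30 - length)
    seq = process(seq)
    length = width
    return length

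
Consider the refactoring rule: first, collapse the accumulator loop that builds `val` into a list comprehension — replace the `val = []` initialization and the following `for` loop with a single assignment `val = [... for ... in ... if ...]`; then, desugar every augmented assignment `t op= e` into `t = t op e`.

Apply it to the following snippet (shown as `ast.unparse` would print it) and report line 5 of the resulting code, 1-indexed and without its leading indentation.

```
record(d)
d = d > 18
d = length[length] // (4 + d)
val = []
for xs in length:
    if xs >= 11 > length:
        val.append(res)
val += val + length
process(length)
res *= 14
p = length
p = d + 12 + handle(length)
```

val = val + (val + length)

Transformed code:
record(d)
d = d > 18
d = length[length] // (4 + d)
val = [res for xs in length if xs >= 11 > length]
val = val + (val + length)
process(length)
res = res * 14
p = length
p = d + 12 + handle(length)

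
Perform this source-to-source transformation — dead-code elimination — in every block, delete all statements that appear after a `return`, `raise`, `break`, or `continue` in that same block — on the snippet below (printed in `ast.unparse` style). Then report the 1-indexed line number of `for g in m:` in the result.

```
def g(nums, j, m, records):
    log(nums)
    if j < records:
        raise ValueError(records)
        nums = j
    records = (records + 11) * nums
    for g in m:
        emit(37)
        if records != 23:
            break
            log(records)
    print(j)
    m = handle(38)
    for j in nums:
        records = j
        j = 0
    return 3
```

Transformed code:
def g(nums, j, m, records):
    log(nums)
    if j < records:
        raise ValueError(records)
    records = (records + 11) * nums
    for g in m:
        emit(37)
        if records != 23:
            break
    print(j)
    m = handle(38)
    for j in nums:
        records = j
        j = 0
    return 3

6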